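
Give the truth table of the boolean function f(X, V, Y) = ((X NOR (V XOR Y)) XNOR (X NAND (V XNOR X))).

X | V | Y | Output
------------------
0 | 0 | 0 | 1
0 | 0 | 1 | 0
0 | 1 | 0 | 0
0 | 1 | 1 | 1
1 | 0 | 0 | 0
1 | 0 | 1 | 0
1 | 1 | 0 | 1
1 | 1 | 1 | 1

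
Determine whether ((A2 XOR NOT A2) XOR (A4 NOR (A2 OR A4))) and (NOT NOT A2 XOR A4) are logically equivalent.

No. Counterexample: with A4=1, A2=1, Expression 1 = 1 but Expression 2 = 0.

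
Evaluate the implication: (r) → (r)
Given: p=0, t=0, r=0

Antecedent (r) = 0; consequent (r) = 0.
0 → 0 = 1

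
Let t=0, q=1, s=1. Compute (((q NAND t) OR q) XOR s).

Substituting: (((1 NAND 0) OR 1) XOR 1)
= 0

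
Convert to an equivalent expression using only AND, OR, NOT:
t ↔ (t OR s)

(t AND (t OR s)) OR (NOT t AND NOT (t OR s))
(Biconditional = both true or both false)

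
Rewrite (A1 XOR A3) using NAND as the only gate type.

((A1 NAND (A1 NAND A3)) NAND (A3 NAND (A1 NAND A3)))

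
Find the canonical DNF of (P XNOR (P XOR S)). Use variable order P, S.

(NOT P AND NOT S) OR (P AND NOT S)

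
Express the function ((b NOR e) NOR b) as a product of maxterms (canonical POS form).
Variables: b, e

ΠM(0, 2, 3) = (b OR e) AND (NOT b OR e) AND (NOT b OR NOT e)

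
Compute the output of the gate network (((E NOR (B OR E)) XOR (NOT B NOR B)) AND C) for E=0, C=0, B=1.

Substituting: (((0 NOR (1 OR 0)) XOR (NOT 1 NOR 1)) AND 0)
= 0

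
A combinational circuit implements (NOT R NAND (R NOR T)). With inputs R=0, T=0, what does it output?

Substituting: (NOT 0 NAND (0 NOR 0))
= 0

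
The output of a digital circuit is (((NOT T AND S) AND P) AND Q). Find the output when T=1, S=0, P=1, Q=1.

Substituting: (((NOT 1 AND 0) AND 1) AND 1)
= 0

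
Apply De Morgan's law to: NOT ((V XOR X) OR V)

NOT (V XOR X) AND NOT V
De Morgan's: NOT(OR of terms) = AND of negations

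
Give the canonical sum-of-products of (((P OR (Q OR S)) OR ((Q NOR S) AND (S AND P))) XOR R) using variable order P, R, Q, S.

Σm(1, 2, 3, 4, 8, 9, 10, 11) = (NOT P AND NOT R AND NOT Q AND S) OR (NOT P AND NOT R AND Q AND NOT S) OR (NOT P AND NOT R AND Q AND S) OR (NOT P AND R AND NOT Q AND NOT S) OR (P AND NOT R AND NOT Q AND NOT S) OR (P AND NOT R AND NOT Q AND S) OR (P AND NOT R AND Q AND NOT S) OR (P AND NOT R AND Q AND S)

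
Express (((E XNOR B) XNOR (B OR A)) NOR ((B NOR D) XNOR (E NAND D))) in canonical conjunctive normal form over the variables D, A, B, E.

(D OR A OR B OR E) AND (D OR A OR B OR NOT E) AND (D OR A OR NOT B OR NOT E) AND (D OR NOT A OR B OR E) AND (D OR NOT A OR B OR NOT E) AND (D OR NOT A OR NOT B OR NOT E) AND (NOT D OR A OR B OR NOT E) AND (NOT D OR A OR NOT B OR NOT E) AND (NOT D OR NOT A OR B OR E) AND (NOT D OR NOT A OR B OR NOT E) AND (NOT D OR NOT A OR NOT B OR NOT E)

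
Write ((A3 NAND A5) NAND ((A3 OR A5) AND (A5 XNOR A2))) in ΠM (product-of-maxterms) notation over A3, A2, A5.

ΠM(3, 4) = (A3 OR NOT A2 OR NOT A5) AND (NOT A3 OR A2 OR A5)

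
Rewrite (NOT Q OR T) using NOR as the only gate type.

(((Q NOR Q) NOR T) NOR ((Q NOR Q) NOR T))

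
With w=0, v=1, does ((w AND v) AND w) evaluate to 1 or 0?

Substituting: ((0 AND 1) AND 0)
= 0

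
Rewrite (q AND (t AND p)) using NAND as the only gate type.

((q NAND ((t NAND p) NAND (t NAND p))) NAND (q NAND ((t NAND p) NAND (t NAND p))))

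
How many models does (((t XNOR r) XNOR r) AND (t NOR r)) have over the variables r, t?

No assignment satisfies the expression.
Count: 0 out of 4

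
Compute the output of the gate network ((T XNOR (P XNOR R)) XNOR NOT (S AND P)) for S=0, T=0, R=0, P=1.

Substituting: ((0 XNOR (1 XNOR 0)) XNOR NOT (0 AND 1))
= 1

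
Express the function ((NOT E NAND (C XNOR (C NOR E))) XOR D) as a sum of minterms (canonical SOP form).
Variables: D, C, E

Σm(0, 1, 2, 3) = (NOT D AND NOT C AND NOT E) OR (NOT D AND NOT C AND E) OR (NOT D AND C AND NOT E) OR (NOT D AND C AND E)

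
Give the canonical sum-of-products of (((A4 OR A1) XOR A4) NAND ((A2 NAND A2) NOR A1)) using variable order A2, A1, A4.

Σm(0, 1, 2, 3, 4, 5, 6, 7) = (NOT A2 AND NOT A1 AND NOT A4) OR (NOT A2 AND NOT A1 AND A4) OR (NOT A2 AND A1 AND NOT A4) OR (NOT A2 AND A1 AND A4) OR (A2 AND NOT A1 AND NOT A4) OR (A2 AND NOT A1 AND A4) OR (A2 AND A1 AND NOT A4) OR (A2 AND A1 AND A4)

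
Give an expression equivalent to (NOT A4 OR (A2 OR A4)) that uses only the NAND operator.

(((A4 NAND A4) NAND (A4 NAND A4)) NAND (((A2 NAND A2) NAND (A4 NAND A4)) NAND ((A2 NAND A2) NAND (A4 NAND A4))))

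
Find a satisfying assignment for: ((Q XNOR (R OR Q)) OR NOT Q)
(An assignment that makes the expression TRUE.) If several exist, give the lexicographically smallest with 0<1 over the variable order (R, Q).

R=0, Q=0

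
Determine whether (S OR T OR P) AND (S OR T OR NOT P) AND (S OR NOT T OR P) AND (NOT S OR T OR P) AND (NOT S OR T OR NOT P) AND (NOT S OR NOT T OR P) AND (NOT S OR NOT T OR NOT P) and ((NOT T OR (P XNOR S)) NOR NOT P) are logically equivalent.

Yes, they are equivalent — the two output columns agree on all 8 assignments:
S | T | P | Expression 1 | Expression 2
---------------------------------------
0 | 0 | 0 | 0 | 0
0 | 0 | 1 | 0 | 0
0 | 1 | 0 | 0 | 0
0 | 1 | 1 | 1 | 1
1 | 0 | 0 | 0 | 0
1 | 0 | 1 | 0 | 0
1 | 1 | 0 | 0 | 0
1 | 1 | 1 | 0 | 0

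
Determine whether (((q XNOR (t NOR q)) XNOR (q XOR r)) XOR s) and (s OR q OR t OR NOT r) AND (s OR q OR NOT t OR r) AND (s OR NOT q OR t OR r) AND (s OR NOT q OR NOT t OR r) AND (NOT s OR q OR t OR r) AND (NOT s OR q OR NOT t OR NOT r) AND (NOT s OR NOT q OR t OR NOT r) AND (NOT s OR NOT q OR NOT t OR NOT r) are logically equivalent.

Yes, they are equivalent — the two output columns agree on all 16 assignments:
s | q | t | r | Expression 1 | Expression 2
-------------------------------------------
0 | 0 | 0 | 0 | 1 | 1
0 | 0 | 0 | 1 | 0 | 0
0 | 0 | 1 | 0 | 0 | 0
0 | 0 | 1 | 1 | 1 | 1
0 | 1 | 0 | 0 | 0 | 0
0 | 1 | 0 | 1 | 1 | 1
0 | 1 | 1 | 0 | 0 | 0
0 | 1 | 1 | 1 | 1 | 1
1 | 0 | 0 | 0 | 0 | 0
1 | 0 | 0 | 1 | 1 | 1
1 | 0 | 1 | 0 | 1 | 1
1 | 0 | 1 | 1 | 0 | 0
1 | 1 | 0 | 0 | 1 | 1
1 | 1 | 0 | 1 | 0 | 0
1 | 1 | 1 | 0 | 1 | 1
1 | 1 | 1 | 1 | 0 | 0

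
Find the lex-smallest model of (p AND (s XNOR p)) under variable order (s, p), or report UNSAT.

s=1, p=1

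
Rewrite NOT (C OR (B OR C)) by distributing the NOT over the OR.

NOT C AND NOT (B OR C)
De Morgan's: NOT(OR of terms) = AND of negations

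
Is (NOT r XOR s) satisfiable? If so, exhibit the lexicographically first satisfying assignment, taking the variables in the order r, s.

r=0, s=0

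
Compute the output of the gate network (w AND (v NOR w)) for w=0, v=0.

Substituting: (0 AND (0 NOR 0))
= 0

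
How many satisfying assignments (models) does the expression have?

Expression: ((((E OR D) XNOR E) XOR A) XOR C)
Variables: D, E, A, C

Satisfying assignments: (0,0,0,0), (0,0,1,1), (0,1,0,0), (0,1,1,1), (1,0,0,1), (1,0,1,0), (1,1,0,0), (1,1,1,1)
Count: 8 out of 16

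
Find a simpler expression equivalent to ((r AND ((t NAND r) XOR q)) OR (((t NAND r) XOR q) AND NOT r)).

By distribution ((E AND v) OR (E AND NOT v) = E):
= ((t NAND r) XOR q)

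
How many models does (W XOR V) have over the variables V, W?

Satisfying assignments: (0,1), (1,0)
Count: 2 out of 4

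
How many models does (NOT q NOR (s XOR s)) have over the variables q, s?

Satisfying assignments: (1,0), (1,1)
Count: 2 out of 4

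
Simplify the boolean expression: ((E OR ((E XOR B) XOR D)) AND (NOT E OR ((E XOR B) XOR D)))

By distribution ((E OR v) AND (E OR NOT v) = E):
= ((E XOR B) XOR D)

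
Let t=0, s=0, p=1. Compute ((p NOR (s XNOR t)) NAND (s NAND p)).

Substituting: ((1 NOR (0 XNOR 0)) NAND (0 NAND 1))
= 1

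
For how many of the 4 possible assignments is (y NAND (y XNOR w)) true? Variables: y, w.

Satisfying assignments: (0,0), (0,1), (1,0)
Count: 3 out of 4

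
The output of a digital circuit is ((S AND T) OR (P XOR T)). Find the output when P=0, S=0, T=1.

Substituting: ((0 AND 1) OR (0 XOR 1))
= 1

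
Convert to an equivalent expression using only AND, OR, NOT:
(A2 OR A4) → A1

NOT (A2 OR A4) OR A1
(Implication elimination: A → B = NOT A OR B)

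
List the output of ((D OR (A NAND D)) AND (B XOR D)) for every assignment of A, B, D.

A | B | D | Output
------------------
0 | 0 | 0 | 0
0 | 0 | 1 | 1
0 | 1 | 0 | 1
0 | 1 | 1 | 0
1 | 0 | 0 | 0
1 | 0 | 1 | 1
1 | 1 | 0 | 1
1 | 1 | 1 | 0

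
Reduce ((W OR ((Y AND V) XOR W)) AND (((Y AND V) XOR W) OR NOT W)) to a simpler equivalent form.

By distribution ((E OR v) AND (E OR NOT v) = E):
= ((Y AND V) XOR W)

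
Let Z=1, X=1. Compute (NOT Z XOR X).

Substituting: (NOT 1 XOR 1)
= 1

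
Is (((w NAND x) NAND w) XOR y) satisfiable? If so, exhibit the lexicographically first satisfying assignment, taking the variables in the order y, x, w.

y=0, x=0, w=0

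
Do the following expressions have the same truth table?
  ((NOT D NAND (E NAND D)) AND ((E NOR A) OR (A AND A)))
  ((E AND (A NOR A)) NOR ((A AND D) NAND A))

No. Counterexample: with D=1, A=0, E=0, Expression 1 = 1 but Expression 2 = 0.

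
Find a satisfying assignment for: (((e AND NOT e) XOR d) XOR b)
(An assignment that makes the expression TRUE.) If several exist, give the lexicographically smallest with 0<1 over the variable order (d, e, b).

d=0, e=0, b=1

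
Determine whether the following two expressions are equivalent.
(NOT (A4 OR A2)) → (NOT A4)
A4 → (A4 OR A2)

Yes, Contrapositive is always equivalent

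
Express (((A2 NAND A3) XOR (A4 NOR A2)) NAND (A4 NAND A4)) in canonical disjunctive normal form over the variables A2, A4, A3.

(NOT A2 AND NOT A4 AND NOT A3) OR (NOT A2 AND NOT A4 AND A3) OR (NOT A2 AND A4 AND NOT A3) OR (NOT A2 AND A4 AND A3) OR (A2 AND NOT A4 AND A3) OR (A2 AND A4 AND NOT A3) OR (A2 AND A4 AND A3)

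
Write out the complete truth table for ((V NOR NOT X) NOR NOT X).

V | X | Output
--------------
0 | 0 | 0
0 | 1 | 0
1 | 0 | 0
1 | 1 | 1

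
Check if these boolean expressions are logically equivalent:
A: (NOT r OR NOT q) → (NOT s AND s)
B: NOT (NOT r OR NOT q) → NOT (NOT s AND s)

No, Inverse is not equivalent to original (counterexample: q=0, s=0, r=0)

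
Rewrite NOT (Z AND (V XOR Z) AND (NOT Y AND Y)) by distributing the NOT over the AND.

NOT Z OR NOT (V XOR Z) OR NOT (NOT Y AND Y)
De Morgan's: NOT(AND of terms) = OR of negations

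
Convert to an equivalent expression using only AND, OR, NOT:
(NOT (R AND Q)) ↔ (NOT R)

((NOT (R AND Q)) AND (NOT R)) OR ((R AND Q) AND R)
(Biconditional = both true or both false)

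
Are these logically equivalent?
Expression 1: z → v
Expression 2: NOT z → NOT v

No, Inverse is not equivalent to original (counterexample: z=0, v=1)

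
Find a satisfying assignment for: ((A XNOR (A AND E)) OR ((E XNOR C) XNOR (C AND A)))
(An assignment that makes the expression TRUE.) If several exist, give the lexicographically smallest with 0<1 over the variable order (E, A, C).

E=0, A=0, C=0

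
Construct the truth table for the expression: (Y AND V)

V | Y | Output
--------------
0 | 0 | 0
0 | 1 | 0
1 | 0 | 0
1 | 1 | 1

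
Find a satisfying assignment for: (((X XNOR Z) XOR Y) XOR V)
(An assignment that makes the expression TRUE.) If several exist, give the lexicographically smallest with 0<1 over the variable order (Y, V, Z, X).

Y=0, V=0, Z=0, X=0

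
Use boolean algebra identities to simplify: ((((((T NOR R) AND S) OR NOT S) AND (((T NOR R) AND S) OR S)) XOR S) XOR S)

By XOR self-cancellation ((E XOR v) XOR v = E) then distribution ((E OR v) AND (E OR NOT v) = E):
= ((T NOR R) AND S)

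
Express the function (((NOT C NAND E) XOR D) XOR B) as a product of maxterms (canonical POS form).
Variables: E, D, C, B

ΠM(1, 3, 4, 6, 8, 11, 13, 14) = (E OR D OR C OR NOT B) AND (E OR D OR NOT C OR NOT B) AND (E OR NOT D OR C OR B) AND (E OR NOT D OR NOT C OR B) AND (NOT E OR D OR C OR B) AND (NOT E OR D OR NOT C OR NOT B) AND (NOT E OR NOT D OR C OR NOT B) AND (NOT E OR NOT D OR NOT C OR B)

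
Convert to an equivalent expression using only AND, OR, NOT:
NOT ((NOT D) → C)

(NOT D) AND NOT C
(Negated implication: NOT(A → B) = A AND NOT B)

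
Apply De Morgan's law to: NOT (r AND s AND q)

NOT r OR NOT s OR NOT q
De Morgan's: NOT(AND of terms) = OR of negations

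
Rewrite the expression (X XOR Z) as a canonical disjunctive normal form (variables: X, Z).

(NOT X AND Z) OR (X AND NOT Z)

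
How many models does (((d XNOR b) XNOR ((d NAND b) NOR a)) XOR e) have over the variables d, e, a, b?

Satisfying assignments: (0,0,0,1), (0,0,1,1), (0,1,0,0), (0,1,1,0), (1,0,0,0), (1,0,0,1), (1,0,1,0), (1,1,1,1)
Count: 8 out of 16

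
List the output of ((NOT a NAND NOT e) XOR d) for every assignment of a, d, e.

a | d | e | Output
------------------
0 | 0 | 0 | 0
0 | 0 | 1 | 1
0 | 1 | 0 | 1
0 | 1 | 1 | 0
1 | 0 | 0 | 1
1 | 0 | 1 | 1
1 | 1 | 0 | 0
1 | 1 | 1 | 0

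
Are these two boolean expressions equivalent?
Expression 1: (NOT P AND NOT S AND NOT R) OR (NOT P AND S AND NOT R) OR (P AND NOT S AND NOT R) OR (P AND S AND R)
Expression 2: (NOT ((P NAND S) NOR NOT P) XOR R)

Yes, they are equivalent — the two output columns agree on all 8 assignments:
P | S | R | Expression 1 | Expression 2
---------------------------------------
0 | 0 | 0 | 1 | 1
0 | 0 | 1 | 0 | 0
0 | 1 | 0 | 1 | 1
0 | 1 | 1 | 0 | 0
1 | 0 | 0 | 1 | 1
1 | 0 | 1 | 0 | 0
1 | 1 | 0 | 0 | 0
1 | 1 | 1 | 1 | 1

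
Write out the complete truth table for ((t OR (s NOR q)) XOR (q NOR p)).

p | s | t | q | Output
----------------------
0 | 0 | 0 | 0 | 0
0 | 0 | 0 | 1 | 0
0 | 0 | 1 | 0 | 0
0 | 0 | 1 | 1 | 1
0 | 1 | 0 | 0 | 1
0 | 1 | 0 | 1 | 0
0 | 1 | 1 | 0 | 0
0 | 1 | 1 | 1 | 1
1 | 0 | 0 | 0 | 1
1 | 0 | 0 | 1 | 0
1 | 0 | 1 | 0 | 1
1 | 0 | 1 | 1 | 1
1 | 1 | 0 | 0 | 0
1 | 1 | 0 | 1 | 0
1 | 1 | 1 | 0 | 1
1 | 1 | 1 | 1 | 1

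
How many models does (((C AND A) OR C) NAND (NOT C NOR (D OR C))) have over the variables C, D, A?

Satisfying assignments: (0,0,0), (0,0,1), (0,1,0), (0,1,1), (1,0,0), (1,0,1), (1,1,0), (1,1,1)
Count: 8 out of 8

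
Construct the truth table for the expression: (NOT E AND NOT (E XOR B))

E | B | Output
--------------
0 | 0 | 1
0 | 1 | 0
1 | 0 | 0
1 | 1 | 0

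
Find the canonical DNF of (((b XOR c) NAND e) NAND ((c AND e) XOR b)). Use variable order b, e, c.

(NOT b AND NOT e AND NOT c) OR (NOT b AND NOT e AND c) OR (NOT b AND e AND NOT c) OR (NOT b AND e AND c) OR (b AND e AND NOT c) OR (b AND e AND c)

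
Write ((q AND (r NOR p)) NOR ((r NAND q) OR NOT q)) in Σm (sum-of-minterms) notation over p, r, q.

Σm(3, 7) = (NOT p AND r AND q) OR (p AND r AND q)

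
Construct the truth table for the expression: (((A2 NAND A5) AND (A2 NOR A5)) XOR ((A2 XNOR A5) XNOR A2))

A2 | A5 | Output
----------------
0 | 0 | 1
0 | 1 | 1
1 | 0 | 0
1 | 1 | 1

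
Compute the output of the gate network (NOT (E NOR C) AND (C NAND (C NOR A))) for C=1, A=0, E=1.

Substituting: (NOT (1 NOR 1) AND (1 NAND (1 NOR 0)))
= 1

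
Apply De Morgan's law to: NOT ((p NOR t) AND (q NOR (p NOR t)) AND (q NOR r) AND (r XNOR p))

NOT (p NOR t) OR NOT (q NOR (p NOR t)) OR NOT (q NOR r) OR NOT (r XNOR p)
De Morgan's: NOT(AND of terms) = OR of negations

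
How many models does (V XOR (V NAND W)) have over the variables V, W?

Satisfying assignments: (0,0), (0,1), (1,1)
Count: 3 out of 4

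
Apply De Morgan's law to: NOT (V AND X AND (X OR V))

NOT V OR NOT X OR NOT (X OR V)
De Morgan's: NOT(AND of terms) = OR of negations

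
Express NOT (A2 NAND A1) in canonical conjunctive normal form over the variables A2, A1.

(A2 OR A1) AND (A2 OR NOT A1) AND (NOT A2 OR A1)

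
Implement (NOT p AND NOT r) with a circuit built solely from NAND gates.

(((p NAND p) NAND (r NAND r)) NAND ((p NAND p) NAND (r NAND r)))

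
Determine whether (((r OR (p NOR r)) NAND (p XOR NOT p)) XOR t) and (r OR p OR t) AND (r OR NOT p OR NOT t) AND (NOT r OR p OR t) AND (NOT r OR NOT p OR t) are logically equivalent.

Yes, they are equivalent — the two output columns agree on all 8 assignments:
r | p | t | Expression 1 | Expression 2
---------------------------------------
0 | 0 | 0 | 0 | 0
0 | 0 | 1 | 1 | 1
0 | 1 | 0 | 1 | 1
0 | 1 | 1 | 0 | 0
1 | 0 | 0 | 0 | 0
1 | 0 | 1 | 1 | 1
1 | 1 | 0 | 0 | 0
1 | 1 | 1 | 1 | 1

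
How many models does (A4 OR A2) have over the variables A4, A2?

Satisfying assignments: (0,1), (1,0), (1,1)
Count: 3 out of 4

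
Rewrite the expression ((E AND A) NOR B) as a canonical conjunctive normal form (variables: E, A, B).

(E OR A OR NOT B) AND (E OR NOT A OR NOT B) AND (NOT E OR A OR NOT B) AND (NOT E OR NOT A OR B) AND (NOT E OR NOT A OR NOT B)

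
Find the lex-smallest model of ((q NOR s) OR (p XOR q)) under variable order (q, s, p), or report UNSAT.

q=0, s=0, p=0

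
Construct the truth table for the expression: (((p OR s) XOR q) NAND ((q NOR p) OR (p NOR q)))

q | p | s | Output
------------------
0 | 0 | 0 | 1
0 | 0 | 1 | 0
0 | 1 | 0 | 1
0 | 1 | 1 | 1
1 | 0 | 0 | 1
1 | 0 | 1 | 1
1 | 1 | 0 | 1
1 | 1 | 1 | 1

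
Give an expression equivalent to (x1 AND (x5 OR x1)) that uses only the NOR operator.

((x1 NOR x1) NOR (((x5 NOR x1) NOR (x5 NOR x1)) NOR ((x5 NOR x1) NOR (x5 NOR x1))))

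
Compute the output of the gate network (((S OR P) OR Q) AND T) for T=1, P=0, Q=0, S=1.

Substituting: (((1 OR 0) OR 0) AND 1)
= 1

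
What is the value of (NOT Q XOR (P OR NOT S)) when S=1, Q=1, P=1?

Substituting: (NOT 1 XOR (1 OR NOT 1))
= 1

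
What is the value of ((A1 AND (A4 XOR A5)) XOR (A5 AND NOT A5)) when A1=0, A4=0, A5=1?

Substituting: ((0 AND (0 XOR 1)) XOR (1 AND NOT 1))
= 0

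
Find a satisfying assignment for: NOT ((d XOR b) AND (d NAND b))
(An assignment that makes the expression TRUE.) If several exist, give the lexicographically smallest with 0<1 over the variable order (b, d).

b=0, d=0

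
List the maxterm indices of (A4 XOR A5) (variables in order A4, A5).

ΠM(0, 3) = (A4 OR A5) AND (NOT A4 OR NOT A5)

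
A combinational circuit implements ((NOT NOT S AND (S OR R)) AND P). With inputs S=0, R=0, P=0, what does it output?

Substituting: ((NOT NOT 0 AND (0 OR 0)) AND 0)
= 0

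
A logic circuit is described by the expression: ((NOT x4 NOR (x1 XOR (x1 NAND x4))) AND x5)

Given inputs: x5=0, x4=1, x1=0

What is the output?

Substituting: ((NOT 1 NOR (0 XOR (0 NAND 1))) AND 0)
= 0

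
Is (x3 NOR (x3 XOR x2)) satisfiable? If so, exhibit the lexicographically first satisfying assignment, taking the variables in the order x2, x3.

x2=0, x3=0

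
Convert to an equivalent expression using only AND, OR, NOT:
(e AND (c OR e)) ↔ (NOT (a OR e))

((e AND (c OR e)) AND (NOT (a OR e))) OR (NOT (e AND (c OR e)) AND (a OR e))
(Biconditional = both true or both false)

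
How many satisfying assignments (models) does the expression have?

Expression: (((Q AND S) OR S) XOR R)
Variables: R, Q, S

Satisfying assignments: (0,0,1), (0,1,1), (1,0,0), (1,1,0)
Count: 4 out of 8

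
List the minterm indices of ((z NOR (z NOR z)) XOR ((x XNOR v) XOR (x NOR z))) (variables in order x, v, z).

Σm(1, 2, 6, 7) = (NOT x AND NOT v AND z) OR (NOT x AND v AND NOT z) OR (x AND v AND NOT z) OR (x AND v AND z)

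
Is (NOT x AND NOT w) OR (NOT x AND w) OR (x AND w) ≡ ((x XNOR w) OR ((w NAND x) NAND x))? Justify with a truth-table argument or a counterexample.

Yes, they are equivalent — the two output columns agree on all 4 assignments:
x | w | Expression 1 | Expression 2
-----------------------------------
0 | 0 | 1 | 1
0 | 1 | 1 | 1
1 | 0 | 0 | 0
1 | 1 | 1 | 1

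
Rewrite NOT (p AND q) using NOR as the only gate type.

(((p NOR p) NOR (q NOR q)) NOR ((p NOR p) NOR (q NOR q)))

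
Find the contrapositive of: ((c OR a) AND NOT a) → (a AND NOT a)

Contrapositive: NOT (a AND NOT a) → NOT ((c OR a) AND NOT a)
Note: A statement and its contrapositive are logically equivalent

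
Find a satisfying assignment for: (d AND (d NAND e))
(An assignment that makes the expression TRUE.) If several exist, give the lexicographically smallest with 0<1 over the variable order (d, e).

d=1, e=0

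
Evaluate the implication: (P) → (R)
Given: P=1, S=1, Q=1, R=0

Antecedent (P) = 1; consequent (R) = 0.
1 → 0 = 0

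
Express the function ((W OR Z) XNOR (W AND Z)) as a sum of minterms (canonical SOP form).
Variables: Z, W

Σm(0, 3) = (NOT Z AND NOT W) OR (Z AND W)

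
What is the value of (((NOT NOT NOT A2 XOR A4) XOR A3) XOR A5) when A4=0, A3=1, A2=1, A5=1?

Substituting: (((NOT NOT NOT 1 XOR 0) XOR 1) XOR 1)
= 0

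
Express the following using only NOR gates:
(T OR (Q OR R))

((T NOR ((Q NOR R) NOR (Q NOR R))) NOR (T NOR ((Q NOR R) NOR (Q NOR R))))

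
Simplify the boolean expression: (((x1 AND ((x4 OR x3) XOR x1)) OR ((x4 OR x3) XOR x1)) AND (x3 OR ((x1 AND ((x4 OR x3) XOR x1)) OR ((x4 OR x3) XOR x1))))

By absorption (E AND (E OR v) = E) then absorption (E OR (E AND v) = E):
= ((x4 OR x3) XOR x1)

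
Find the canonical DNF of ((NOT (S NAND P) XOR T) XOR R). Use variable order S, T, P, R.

(NOT S AND NOT T AND NOT P AND R) OR (NOT S AND NOT T AND P AND R) OR (NOT S AND T AND NOT P AND NOT R) OR (NOT S AND T AND P AND NOT R) OR (S AND NOT T AND NOT P AND R) OR (S AND NOT T AND P AND NOT R) OR (S AND T AND NOT P AND NOT R) OR (S AND T AND P AND R)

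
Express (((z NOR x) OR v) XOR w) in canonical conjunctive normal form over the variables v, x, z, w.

(v OR x OR z OR NOT w) AND (v OR x OR NOT z OR w) AND (v OR NOT x OR z OR w) AND (v OR NOT x OR NOT z OR w) AND (NOT v OR x OR z OR NOT w) AND (NOT v OR x OR NOT z OR NOT w) AND (NOT v OR NOT x OR z OR NOT w) AND (NOT v OR NOT x OR NOT z OR NOT w)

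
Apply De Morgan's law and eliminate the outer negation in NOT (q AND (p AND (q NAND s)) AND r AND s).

NOT q OR NOT (p AND (q NAND s)) OR NOT r OR NOT s
De Morgan's: NOT(AND of terms) = OR of negations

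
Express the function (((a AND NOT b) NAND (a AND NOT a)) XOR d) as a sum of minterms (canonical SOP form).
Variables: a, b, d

Σm(0, 2, 4, 6) = (NOT a AND NOT b AND NOT d) OR (NOT a AND b AND NOT d) OR (a AND NOT b AND NOT d) OR (a AND b AND NOT d)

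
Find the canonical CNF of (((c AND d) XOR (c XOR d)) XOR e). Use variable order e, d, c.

(e OR d OR c) AND (NOT e OR d OR NOT c) AND (NOT e OR NOT d OR c) AND (NOT e OR NOT d OR NOT c)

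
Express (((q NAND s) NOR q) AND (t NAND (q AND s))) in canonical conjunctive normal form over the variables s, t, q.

(s OR t OR q) AND (s OR t OR NOT q) AND (s OR NOT t OR q) AND (s OR NOT t OR NOT q) AND (NOT s OR t OR q) AND (NOT s OR t OR NOT q) AND (NOT s OR NOT t OR q) AND (NOT s OR NOT t OR NOT q)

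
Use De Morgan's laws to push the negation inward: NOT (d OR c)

NOT d AND NOT c
De Morgan's: NOT(OR of terms) = AND of negations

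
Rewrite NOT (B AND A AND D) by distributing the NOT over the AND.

NOT B OR NOT A OR NOT D
De Morgan's: NOT(AND of terms) = OR of negations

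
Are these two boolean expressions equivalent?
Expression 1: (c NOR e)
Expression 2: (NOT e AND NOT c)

Yes, they are equivalent — the two output columns agree on all 4 assignments:
e | c | Expression 1 | Expression 2
-----------------------------------
0 | 0 | 1 | 1
0 | 1 | 0 | 0
1 | 0 | 0 | 0
1 | 1 | 0 | 0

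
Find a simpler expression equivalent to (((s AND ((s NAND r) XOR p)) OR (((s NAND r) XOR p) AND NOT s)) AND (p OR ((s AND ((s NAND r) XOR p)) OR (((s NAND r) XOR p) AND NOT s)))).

By absorption (E AND (E OR v) = E) then distribution ((E AND v) OR (E AND NOT v) = E):
= ((s NAND r) XOR p)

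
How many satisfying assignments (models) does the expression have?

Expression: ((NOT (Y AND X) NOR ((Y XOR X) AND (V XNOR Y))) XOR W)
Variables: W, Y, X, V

Satisfying assignments: (0,1,1,0), (0,1,1,1), (1,0,0,0), (1,0,0,1), (1,0,1,0), (1,0,1,1), (1,1,0,0), (1,1,0,1)
Count: 8 out of 16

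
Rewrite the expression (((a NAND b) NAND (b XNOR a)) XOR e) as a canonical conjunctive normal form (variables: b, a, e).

(b OR a OR e) AND (b OR NOT a OR NOT e) AND (NOT b OR a OR NOT e) AND (NOT b OR NOT a OR NOT e)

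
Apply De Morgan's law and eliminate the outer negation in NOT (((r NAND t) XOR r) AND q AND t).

NOT ((r NAND t) XOR r) OR NOT q OR NOT t
De Morgan's: NOT(AND of terms) = OR of negations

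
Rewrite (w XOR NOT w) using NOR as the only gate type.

((((w NOR (w NOR w)) NOR (w NOR (w NOR w))) NOR ((w NOR (w NOR w)) NOR (w NOR (w NOR w)))) NOR ((((w NOR w) NOR ((w NOR w) NOR (w NOR w))) NOR ((w NOR w) NOR ((w NOR w) NOR (w NOR w)))) NOR (((w NOR w) NOR ((w NOR w) NOR (w NOR w))) NOR ((w NOR w) NOR ((w NOR w) NOR (w NOR w))))))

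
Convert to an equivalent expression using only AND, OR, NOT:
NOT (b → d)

b AND NOT d
(Negated implication: NOT(A → B) = A AND NOT B)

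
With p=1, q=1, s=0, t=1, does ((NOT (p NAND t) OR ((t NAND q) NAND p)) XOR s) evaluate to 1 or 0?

Substituting: ((NOT (1 NAND 1) OR ((1 NAND 1) NAND 1)) XOR 0)
= 1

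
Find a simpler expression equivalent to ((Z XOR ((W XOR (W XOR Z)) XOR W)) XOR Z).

By XOR self-cancellation ((E XOR v) XOR v = E) then XOR self-cancellation ((E XOR v) XOR v = E):
= (W XOR Z)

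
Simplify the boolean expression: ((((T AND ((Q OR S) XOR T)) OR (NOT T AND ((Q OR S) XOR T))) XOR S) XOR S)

By XOR self-cancellation ((E XOR v) XOR v = E) then distribution ((E AND v) OR (E AND NOT v) = E):
= ((Q OR S) XOR T)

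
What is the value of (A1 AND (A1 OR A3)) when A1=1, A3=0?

Substituting: (1 AND (1 OR 0))
= 1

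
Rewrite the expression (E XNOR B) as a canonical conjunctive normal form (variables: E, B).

(E OR NOT B) AND (NOT E OR B)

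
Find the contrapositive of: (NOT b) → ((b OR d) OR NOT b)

Contrapositive: NOT ((b OR d) OR NOT b) → b
Note: A statement and its contrapositive are logically equivalent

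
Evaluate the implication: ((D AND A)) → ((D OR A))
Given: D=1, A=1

Antecedent ((D AND A)) = 1; consequent ((D OR A)) = 1.
1 → 1 = 1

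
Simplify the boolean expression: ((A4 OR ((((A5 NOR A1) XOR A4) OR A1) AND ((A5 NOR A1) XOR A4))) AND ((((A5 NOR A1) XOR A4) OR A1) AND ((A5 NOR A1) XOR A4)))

By absorption (E AND (E OR v) = E) then absorption (E AND (E OR v) = E):
= ((A5 NOR A1) XOR A4)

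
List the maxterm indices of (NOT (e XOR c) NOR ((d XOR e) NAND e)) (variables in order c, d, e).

ΠM(0, 2, 3, 4, 5, 6, 7) = (c OR d OR e) AND (c OR NOT d OR e) AND (c OR NOT d OR NOT e) AND (NOT c OR d OR e) AND (NOT c OR d OR NOT e) AND (NOT c OR NOT d OR e) AND (NOT c OR NOT d OR NOT e)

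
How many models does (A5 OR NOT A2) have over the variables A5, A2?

Satisfying assignments: (0,0), (1,0), (1,1)
Count: 3 out of 4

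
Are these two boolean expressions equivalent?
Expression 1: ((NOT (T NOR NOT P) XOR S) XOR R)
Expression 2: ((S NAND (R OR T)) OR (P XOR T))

No. Counterexample: with P=0, S=0, R=1, T=0, Expression 1 = 0 but Expression 2 = 1.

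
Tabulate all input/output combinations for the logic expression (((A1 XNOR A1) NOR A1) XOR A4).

A1 | A4 | Output
----------------
0 | 0 | 0
0 | 1 | 1
1 | 0 | 0
1 | 1 | 1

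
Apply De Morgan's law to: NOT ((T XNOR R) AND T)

NOT (T XNOR R) OR NOT T
De Morgan's: NOT(AND of terms) = OR of negations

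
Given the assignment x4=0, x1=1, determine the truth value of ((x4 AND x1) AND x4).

Substituting: ((0 AND 1) AND 0)
= 0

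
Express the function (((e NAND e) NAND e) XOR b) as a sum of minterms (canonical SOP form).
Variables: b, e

Σm(0, 1) = (NOT b AND NOT e) OR (NOT b AND e)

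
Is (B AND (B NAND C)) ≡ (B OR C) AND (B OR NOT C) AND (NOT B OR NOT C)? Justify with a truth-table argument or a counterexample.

Yes, they are equivalent — the two output columns agree on all 4 assignments:
B | C | Expression 1 | Expression 2
-----------------------------------
0 | 0 | 0 | 0
0 | 1 | 0 | 0
1 | 0 | 1 | 1
1 | 1 | 0 | 0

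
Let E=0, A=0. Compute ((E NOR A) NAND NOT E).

Substituting: ((0 NOR 0) NAND NOT 0)
= 0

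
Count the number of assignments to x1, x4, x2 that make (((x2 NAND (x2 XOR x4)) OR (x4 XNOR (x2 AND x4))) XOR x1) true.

Satisfying assignments: (0,0,0), (0,0,1), (0,1,0), (0,1,1)
Count: 4 out of 8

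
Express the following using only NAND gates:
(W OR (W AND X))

((W NAND W) NAND (((W NAND X) NAND (W NAND X)) NAND ((W NAND X) NAND (W NAND X))))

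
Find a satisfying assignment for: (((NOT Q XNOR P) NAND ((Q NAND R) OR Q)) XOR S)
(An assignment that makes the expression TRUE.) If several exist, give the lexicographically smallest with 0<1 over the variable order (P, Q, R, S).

P=0, Q=0, R=0, S=0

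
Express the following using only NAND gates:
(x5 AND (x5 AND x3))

((x5 NAND ((x5 NAND x3) NAND (x5 NAND x3))) NAND (x5 NAND ((x5 NAND x3) NAND (x5 NAND x3))))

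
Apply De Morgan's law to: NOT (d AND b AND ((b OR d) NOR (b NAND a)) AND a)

NOT d OR NOT b OR NOT ((b OR d) NOR (b NAND a)) OR NOT a
De Morgan's: NOT(AND of terms) = OR of negations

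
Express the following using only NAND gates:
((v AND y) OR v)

((((v NAND y) NAND (v NAND y)) NAND ((v NAND y) NAND (v NAND y))) NAND (v NAND v))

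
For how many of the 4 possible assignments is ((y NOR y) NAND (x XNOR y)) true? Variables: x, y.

Satisfying assignments: (0,1), (1,0), (1,1)
Count: 3 out of 4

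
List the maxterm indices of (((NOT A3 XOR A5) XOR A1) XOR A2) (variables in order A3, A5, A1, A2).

ΠM(1, 2, 4, 7, 8, 11, 13, 14) = (A3 OR A5 OR A1 OR NOT A2) AND (A3 OR A5 OR NOT A1 OR A2) AND (A3 OR NOT A5 OR A1 OR A2) AND (A3 OR NOT A5 OR NOT A1 OR NOT A2) AND (NOT A3 OR A5 OR A1 OR A2) AND (NOT A3 OR A5 OR NOT A1 OR NOT A2) AND (NOT A3 OR NOT A5 OR A1 OR NOT A2) AND (NOT A3 OR NOT A5 OR NOT A1 OR A2)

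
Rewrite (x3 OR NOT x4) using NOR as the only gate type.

((x3 NOR (x4 NOR x4)) NOR (x3 NOR (x4 NOR x4)))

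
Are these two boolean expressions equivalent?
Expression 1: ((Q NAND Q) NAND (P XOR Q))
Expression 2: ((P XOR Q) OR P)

No. Counterexample: with P=0, Q=0, Expression 1 = 1 but Expression 2 = 0.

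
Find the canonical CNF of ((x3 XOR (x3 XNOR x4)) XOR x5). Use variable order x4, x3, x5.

(x4 OR x3 OR NOT x5) AND (x4 OR NOT x3 OR NOT x5) AND (NOT x4 OR x3 OR x5) AND (NOT x4 OR NOT x3 OR x5)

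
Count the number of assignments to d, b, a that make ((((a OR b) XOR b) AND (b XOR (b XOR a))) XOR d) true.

Satisfying assignments: (0,0,1), (1,0,0), (1,1,0), (1,1,1)
Count: 4 out of 8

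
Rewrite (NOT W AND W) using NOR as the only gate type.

(((W NOR W) NOR (W NOR W)) NOR (W NOR W))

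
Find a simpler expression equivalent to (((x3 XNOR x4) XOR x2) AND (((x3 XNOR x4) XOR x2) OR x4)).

By absorption (E AND (E OR v) = E):
= ((x3 XNOR x4) XOR x2)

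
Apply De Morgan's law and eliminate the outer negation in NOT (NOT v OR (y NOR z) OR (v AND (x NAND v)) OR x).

v AND NOT (y NOR z) AND NOT (v AND (x NAND v)) AND NOT x
De Morgan's: NOT(OR of terms) = AND of negations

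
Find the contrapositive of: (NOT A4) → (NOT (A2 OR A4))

Contrapositive: (A2 OR A4) → A4
Note: A statement and its contrapositive are logically equivalent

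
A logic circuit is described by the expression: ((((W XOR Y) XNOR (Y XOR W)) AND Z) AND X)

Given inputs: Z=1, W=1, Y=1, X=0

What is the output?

Substituting: ((((1 XOR 1) XNOR (1 XOR 1)) AND 1) AND 0)
= 0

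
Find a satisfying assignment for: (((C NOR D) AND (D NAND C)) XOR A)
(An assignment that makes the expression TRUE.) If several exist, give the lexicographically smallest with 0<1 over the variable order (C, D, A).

C=0, D=0, A=0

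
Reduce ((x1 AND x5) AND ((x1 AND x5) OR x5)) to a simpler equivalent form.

By absorption (E AND (E OR v) = E):
= (x1 AND x5)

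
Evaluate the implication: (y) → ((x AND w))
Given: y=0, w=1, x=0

Antecedent (y) = 0; consequent ((x AND w)) = 0.
0 → 0 = 1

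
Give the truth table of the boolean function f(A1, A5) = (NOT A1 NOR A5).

A1 | A5 | Output
----------------
0 | 0 | 0
0 | 1 | 0
1 | 0 | 1
1 | 1 | 0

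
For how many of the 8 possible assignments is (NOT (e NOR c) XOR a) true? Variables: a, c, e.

Satisfying assignments: (0,0,1), (0,1,0), (0,1,1), (1,0,0)
Count: 4 out of 8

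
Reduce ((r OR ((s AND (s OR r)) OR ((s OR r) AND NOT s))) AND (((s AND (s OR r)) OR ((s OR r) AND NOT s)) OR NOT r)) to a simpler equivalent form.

By distribution ((E OR v) AND (E OR NOT v) = E) then distribution ((E AND v) OR (E AND NOT v) = E):
= (s OR r)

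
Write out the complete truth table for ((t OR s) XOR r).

s | r | t | Output
------------------
0 | 0 | 0 | 0
0 | 0 | 1 | 1
0 | 1 | 0 | 1
0 | 1 | 1 | 0
1 | 0 | 0 | 1
1 | 0 | 1 | 1
1 | 1 | 0 | 0
1 | 1 | 1 | 0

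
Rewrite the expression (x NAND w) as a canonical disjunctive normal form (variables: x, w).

(NOT x AND NOT w) OR (NOT x AND w) OR (x AND NOT w)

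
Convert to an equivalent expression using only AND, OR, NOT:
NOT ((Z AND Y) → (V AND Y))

(Z AND Y) AND NOT (V AND Y)
(Negated implication: NOT(A → B) = A AND NOT B)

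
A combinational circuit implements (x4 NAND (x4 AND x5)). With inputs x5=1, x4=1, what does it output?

Substituting: (1 NAND (1 AND 1))
= 0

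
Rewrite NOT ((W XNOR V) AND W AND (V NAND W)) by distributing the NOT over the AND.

NOT (W XNOR V) OR NOT W OR NOT (V NAND W)
De Morgan's: NOT(AND of terms) = OR of negations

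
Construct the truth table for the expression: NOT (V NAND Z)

Z | V | Output
--------------
0 | 0 | 0
0 | 1 | 0
1 | 0 | 0
1 | 1 | 1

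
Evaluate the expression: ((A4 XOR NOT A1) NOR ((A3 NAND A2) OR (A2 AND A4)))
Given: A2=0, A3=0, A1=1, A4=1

Substituting: ((1 XOR NOT 1) NOR ((0 NAND 0) OR (0 AND 1)))
= 0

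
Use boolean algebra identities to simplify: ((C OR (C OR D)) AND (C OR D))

By absorption (E AND (E OR v) = E):
= (C OR D)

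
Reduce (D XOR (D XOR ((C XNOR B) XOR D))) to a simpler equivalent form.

By XOR self-cancellation ((E XOR v) XOR v = E):
= ((C XNOR B) XOR D)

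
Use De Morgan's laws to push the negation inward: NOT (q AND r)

NOT q OR NOT r
De Morgan's: NOT(AND of terms) = OR of negations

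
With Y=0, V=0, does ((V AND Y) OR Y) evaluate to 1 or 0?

Substituting: ((0 AND 0) OR 0)
= 0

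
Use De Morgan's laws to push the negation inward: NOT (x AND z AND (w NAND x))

NOT x OR NOT z OR NOT (w NAND x)
De Morgan's: NOT(AND of terms) = OR of negations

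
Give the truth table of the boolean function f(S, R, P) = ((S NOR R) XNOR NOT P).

S | R | P | Output
------------------
0 | 0 | 0 | 1
0 | 0 | 1 | 0
0 | 1 | 0 | 0
0 | 1 | 1 | 1
1 | 0 | 0 | 0
1 | 0 | 1 | 1
1 | 1 | 0 | 0
1 | 1 | 1 | 1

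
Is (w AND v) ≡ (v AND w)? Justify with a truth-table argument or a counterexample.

Yes, they are equivalent — the two output columns agree on all 4 assignments:
w | v | Expression 1 | Expression 2
-----------------------------------
0 | 0 | 0 | 0
0 | 1 | 0 | 0
1 | 0 | 0 | 0
1 | 1 | 1 | 1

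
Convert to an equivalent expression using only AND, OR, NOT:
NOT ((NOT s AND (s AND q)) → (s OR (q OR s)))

(NOT s AND (s AND q)) AND NOT (s OR (q OR s))
(Negated implication: NOT(A → B) = A AND NOT B)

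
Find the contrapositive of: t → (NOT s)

Contrapositive: s → NOT t
Note: A statement and its contrapositive are logically equivalent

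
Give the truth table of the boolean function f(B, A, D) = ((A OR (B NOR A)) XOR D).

B | A | D | Output
------------------
0 | 0 | 0 | 1
0 | 0 | 1 | 0
0 | 1 | 0 | 1
0 | 1 | 1 | 0
1 | 0 | 0 | 0
1 | 0 | 1 | 1
1 | 1 | 0 | 1
1 | 1 | 1 | 0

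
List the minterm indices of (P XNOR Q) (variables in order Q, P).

Σm(0, 3) = (NOT Q AND NOT P) OR (Q AND P)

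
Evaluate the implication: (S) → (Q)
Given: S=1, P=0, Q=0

Antecedent (S) = 1; consequent (Q) = 0.
1 → 0 = 0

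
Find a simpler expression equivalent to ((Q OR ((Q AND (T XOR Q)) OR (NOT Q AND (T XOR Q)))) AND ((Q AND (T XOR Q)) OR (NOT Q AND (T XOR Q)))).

By absorption (E AND (E OR v) = E) then distribution ((E AND v) OR (E AND NOT v) = E):
= (T XOR Q)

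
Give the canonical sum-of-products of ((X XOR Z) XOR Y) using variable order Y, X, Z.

Σm(1, 2, 4, 7) = (NOT Y AND NOT X AND Z) OR (NOT Y AND X AND NOT Z) OR (Y AND NOT X AND NOT Z) OR (Y AND X AND Z)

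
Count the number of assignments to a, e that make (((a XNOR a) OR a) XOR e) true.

Satisfying assignments: (0,0), (1,0)
Count: 2 out of 4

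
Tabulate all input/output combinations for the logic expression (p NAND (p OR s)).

s | p | Output
--------------
0 | 0 | 1
0 | 1 | 0
1 | 0 | 1
1 | 1 | 0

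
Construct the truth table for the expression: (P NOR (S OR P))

S | P | Output
--------------
0 | 0 | 1
0 | 1 | 0
1 | 0 | 0
1 | 1 | 0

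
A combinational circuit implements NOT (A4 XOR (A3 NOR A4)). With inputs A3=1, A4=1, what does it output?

Substituting: NOT (1 XOR (1 NOR 1))
= 0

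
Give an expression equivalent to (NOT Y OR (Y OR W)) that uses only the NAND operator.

(((Y NAND Y) NAND (Y NAND Y)) NAND (((Y NAND Y) NAND (W NAND W)) NAND ((Y NAND Y) NAND (W NAND W))))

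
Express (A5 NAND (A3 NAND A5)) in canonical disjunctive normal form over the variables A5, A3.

(NOT A5 AND NOT A3) OR (NOT A5 AND A3) OR (A5 AND A3)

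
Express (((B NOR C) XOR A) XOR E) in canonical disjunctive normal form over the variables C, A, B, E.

(NOT C AND NOT A AND NOT B AND NOT E) OR (NOT C AND NOT A AND B AND E) OR (NOT C AND A AND NOT B AND E) OR (NOT C AND A AND B AND NOT E) OR (C AND NOT A AND NOT B AND E) OR (C AND NOT A AND B AND E) OR (C AND A AND NOT B AND NOT E) OR (C AND A AND B AND NOT E)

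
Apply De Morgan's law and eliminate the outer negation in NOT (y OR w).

NOT y AND NOT w
De Morgan's: NOT(OR of terms) = AND of negations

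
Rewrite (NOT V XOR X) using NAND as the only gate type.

(((V NAND V) NAND ((V NAND V) NAND X)) NAND (X NAND ((V NAND V) NAND X)))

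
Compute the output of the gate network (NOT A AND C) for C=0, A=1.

Substituting: (NOT 1 AND 0)
= 0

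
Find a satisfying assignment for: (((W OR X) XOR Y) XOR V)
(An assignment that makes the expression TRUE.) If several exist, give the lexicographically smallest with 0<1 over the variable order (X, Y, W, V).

X=0, Y=0, W=0, V=1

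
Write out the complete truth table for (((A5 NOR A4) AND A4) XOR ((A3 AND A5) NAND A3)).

A4 | A5 | A3 | Output
---------------------
0 | 0 | 0 | 1
0 | 0 | 1 | 1
0 | 1 | 0 | 1
0 | 1 | 1 | 0
1 | 0 | 0 | 1
1 | 0 | 1 | 1
1 | 1 | 0 | 1
1 | 1 | 1 | 0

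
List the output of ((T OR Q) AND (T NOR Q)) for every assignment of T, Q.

T | Q | Output
--------------
0 | 0 | 0
0 | 1 | 0
1 | 0 | 0
1 | 1 | 0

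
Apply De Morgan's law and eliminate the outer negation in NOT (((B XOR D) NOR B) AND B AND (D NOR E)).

NOT ((B XOR D) NOR B) OR NOT B OR NOT (D NOR E)
De Morgan's: NOT(AND of terms) = OR of negations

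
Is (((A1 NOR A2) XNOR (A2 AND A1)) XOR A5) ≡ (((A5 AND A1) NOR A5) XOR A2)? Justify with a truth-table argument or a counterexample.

No. Counterexample: with A1=0, A2=0, A5=0, Expression 1 = 0 but Expression 2 = 1.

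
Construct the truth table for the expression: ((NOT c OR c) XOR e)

c | e | Output
--------------
0 | 0 | 1
0 | 1 | 0
1 | 0 | 1
1 | 1 | 0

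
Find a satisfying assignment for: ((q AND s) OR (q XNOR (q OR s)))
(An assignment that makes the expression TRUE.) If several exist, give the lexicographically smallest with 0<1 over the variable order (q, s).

q=0, s=0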